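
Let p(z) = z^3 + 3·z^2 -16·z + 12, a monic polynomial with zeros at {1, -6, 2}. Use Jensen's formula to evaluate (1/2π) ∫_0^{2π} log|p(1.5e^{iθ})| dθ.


Zeros: -6, 1, 2; r = 1.5.
Inside |z| < r: 1. Outside (|z| ≥ r): -6, 2.
p(0) = 12, so log|p(0)| = log(12) = 2.4849.
Apply Jensen: I(r) = log|p(0)| + Σ_k log(r/|z_k|), summed over zeros inside |z| < r.
  log(r/|z_k|) for z_k = 1: log(1.5/1) = 0.4055
  Outside zeros (-6, 2) contribute nothing to the Jensen sum.
Sum over inside zeros: 0.4055.
I(r) = log|p(0)| + (inside sum) = 2.4849 + 0.4055 = 2.8904.
Note: since some zeros are outside |z| ≤ r, the simplified n·log(r) form does NOT apply — only the inside zeros contribute.

I(r) ≈ 2.8904.


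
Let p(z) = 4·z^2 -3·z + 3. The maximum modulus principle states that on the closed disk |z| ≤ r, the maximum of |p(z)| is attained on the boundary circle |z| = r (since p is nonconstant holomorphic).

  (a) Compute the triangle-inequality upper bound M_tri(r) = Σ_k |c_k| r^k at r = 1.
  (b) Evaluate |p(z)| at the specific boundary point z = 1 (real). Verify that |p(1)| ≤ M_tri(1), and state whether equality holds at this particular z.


Coefficients: c_0 = 3, c_1 = -3, c_2 = 4. Radius r = 1.
Part (a). Triangle bound: M_tri(r) = Σ_k |c_k| r^k
  = |3|·1^0 + |-3|·1^1 + |4|·1^2
  = 3 + 3 + 4 = 10.
This bounds M(r) := max_{|z|=r} |p(z)| from above; equality holds iff all terms c_k z^k can be made to align in phase at a single z on |z|=r.
Part (b). At z = 1 (real, on the circle |z| = r):
  p(1) = (3)·1^0 + (-3)·1^1 + (4)·1^2 = 4.
  |p(1)| = 4.
Check: |p(1)| = 4 ≤ 10 = M_tri(1). ✓ Equality does not hold at z = 1 (the coefficients have mixed signs, so the terms do not all align in phase there).

M_tri(1) = 10; |p(1)| = 4; equality at z=1: no.


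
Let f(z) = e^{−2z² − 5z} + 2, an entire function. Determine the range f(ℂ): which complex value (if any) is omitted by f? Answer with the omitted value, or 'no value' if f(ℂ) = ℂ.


Little Picard bounds the complement of f(ℂ) to at most one point.
The exponent g(z) = −2z² − 5z is a nonconstant polynomial, hence surjective onto ℂ. So e^{g(z)} takes every value in {e^w : w ∈ ℂ} = ℂ ∖ {0}. Adding 2 shifts the range to ℂ ∖ {2}. f omits exactly 2.

Omitted value: 2.


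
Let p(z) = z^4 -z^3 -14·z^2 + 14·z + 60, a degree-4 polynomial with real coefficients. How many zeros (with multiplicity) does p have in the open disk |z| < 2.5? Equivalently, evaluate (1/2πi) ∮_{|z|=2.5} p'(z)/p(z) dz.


The zeros of p are: -3, (3 + 1i), (3 - 1i), -2.
Their magnitudes are: 3, 3.162, 3.162, 2.
Zeros with |z| < R = 2.5: -2.
Count = 1.
By the argument principle, (1/2πi) ∮_{|z|=R} p'(z)/p(z) dz equals exactly this count.

Number of zeros inside |z| < 2.5: 1.


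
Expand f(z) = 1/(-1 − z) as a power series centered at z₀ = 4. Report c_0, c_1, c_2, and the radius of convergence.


Let w = z − z₀, so z = z₀ + w.
Then -1 − z = -1 − (z₀ + w) = (-1 − z₀) − w = -5 − w.
f(z) = 1/(-5 − w) = (1/(-5)) · 1/(1 − w/(-5)) = Σ_{n≥0} w^n / (-5)^(n+1).
So c_n = 1/(-5)^(n+1):
  c_0 = 1/(-5)^1 = -1/5.
  c_1 = 1/(-5)^2 = 1/25.
  c_2 = 1/(-5)^3 = -1/125.
The series is valid for |w/d| < 1, i.e. |z − z₀| < |d|.
Radius of convergence: R = |-1 − z₀| = |-5| = 5 (distance from z₀ to the singularity z = -1).

c_0 = -1/5, c_1 = 1/25, c_2 = -1/125; R = 5.


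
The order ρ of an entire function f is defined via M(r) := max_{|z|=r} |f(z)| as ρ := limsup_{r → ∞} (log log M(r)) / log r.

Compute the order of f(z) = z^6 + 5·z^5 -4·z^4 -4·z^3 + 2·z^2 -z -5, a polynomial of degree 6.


|f(z)| ≤ Σ|c_k|·r^k = O(r^6) as r → ∞. Polynomial growth is O(e^{r^ε}) for every ε > 0 (since r^6/e^{r^ε} → 0), so ρ ≤ ε for all ε > 0, i.e. ρ = 0. Every nonconstant polynomial has order 0.
Therefore ρ = 0.

Order ρ = 0.


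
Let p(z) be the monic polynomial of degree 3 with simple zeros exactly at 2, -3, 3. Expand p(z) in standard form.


The polynomial is p(z) = ∏_{α ∈ S} (z − α), where S = {2, -3, 3}.
Expanding the product yields: p(z) = z^3 -2·z^2 -9·z + 18.
The resulting polynomial has degree 3 and real coefficients as required.

p(z) = z^3 -2·z^2 -9·z + 18.


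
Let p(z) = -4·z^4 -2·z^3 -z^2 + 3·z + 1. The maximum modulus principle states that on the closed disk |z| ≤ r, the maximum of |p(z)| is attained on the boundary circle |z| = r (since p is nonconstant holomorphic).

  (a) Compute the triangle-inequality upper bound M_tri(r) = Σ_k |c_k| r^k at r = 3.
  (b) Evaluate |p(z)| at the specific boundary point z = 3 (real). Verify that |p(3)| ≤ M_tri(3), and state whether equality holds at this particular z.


Coefficients: c_0 = 1, c_1 = 3, c_2 = -1, c_3 = -2, c_4 = -4. Radius r = 3.
Part (a). Triangle bound: M_tri(r) = Σ_k |c_k| r^k
  = |1|·3^0 + |3|·3^1 + |-1|·3^2 + |-2|·3^3 + |-4|·3^4
  = 1 + 9 + 9 + 54 + 324 = 397.
This bounds M(r) := max_{|z|=r} |p(z)| from above; equality holds iff all terms c_k z^k can be made to align in phase at a single z on |z|=r.
Part (b). At z = 3 (real, on the circle |z| = r):
  p(3) = (1)·3^0 + (3)·3^1 + (-1)·3^2 + (-2)·3^3 + (-4)·3^4 = -377.
  |p(3)| = 377.
Check: |p(3)| = 377 ≤ 397 = M_tri(3). ✓ Equality does not hold at z = 3 (the coefficients have mixed signs, so the terms do not all align in phase there).

M_tri(3) = 397; |p(3)| = 377; equality at z=3: no.


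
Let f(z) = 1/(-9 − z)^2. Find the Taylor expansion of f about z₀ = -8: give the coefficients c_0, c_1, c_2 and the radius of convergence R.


Let w = z − z₀, so z = z₀ + w.
Then -9 − z = -9 − (z₀ + w) = (-9 − z₀) − w = -1 − w.
f(z) = 1/(-1 − w)^2 = (1/(-1)^2) · (1 − w/(-1))^{−2}.
By the binomial series (1−u)^{−2} = Σ_{n≥0} C(n+1, 1) u^n for |u|<1, with u = w/(-1):
  c_n = C(n+1, 1) / (-1)^(n+2).
  c_0 = 1/(-1)^2 = 1.
  c_1 = 2/(-1)^3 = -2.
  c_2 = 3/(-1)^4 = 3.
The series is valid for |w/d| < 1, i.e. |z − z₀| < |d|.
Radius of convergence: R = |-9 − z₀| = |-1| = 1 (distance from z₀ to the singularity z = -9).

c_0 = 1, c_1 = -2, c_2 = 3; R = 1.


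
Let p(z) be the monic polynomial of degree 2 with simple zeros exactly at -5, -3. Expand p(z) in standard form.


The polynomial is p(z) = ∏_{α ∈ S} (z − α), where S = {-5, -3}.
Expanding the product yields: p(z) = z^2 + 8·z + 15.
The resulting polynomial has degree 2 and real coefficients as required.

p(z) = z^2 + 8·z + 15.


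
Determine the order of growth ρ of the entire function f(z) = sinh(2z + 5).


sinh(w) is a linear combination of e^{iw} and e^{−iw} (or e^w, e^{−w} in the hyperbolic case), so |sinh(w)| ≤ e^{|w|}. With w = 2z + 5, |w| ≤ 2|z| + 5 = 2r + 5 on |z| = r, giving M(r) ≤ e^{2r + 5}, so ρ ≤ 1. On a suitable ray (z = it for sin/cos; z = t for sinh/cosh, t real → ∞), |sinh(2z + 5)| grows like e^{2|t|}/2, so ρ ≥ 1. Hence ρ = 1.
Therefore ρ = 1.

Order ρ = 1.


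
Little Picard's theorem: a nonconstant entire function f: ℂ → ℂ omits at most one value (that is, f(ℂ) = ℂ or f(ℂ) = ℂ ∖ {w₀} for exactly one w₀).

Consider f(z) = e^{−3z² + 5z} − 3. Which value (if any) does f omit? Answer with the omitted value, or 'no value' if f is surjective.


Little Picard bounds the complement of f(ℂ) to at most one point.
The exponent g(z) = −3z² + 5z is a nonconstant polynomial, hence surjective onto ℂ. So e^{g(z)} takes every value in {e^w : w ∈ ℂ} = ℂ ∖ {0}. Adding -3 shifts the range to ℂ ∖ {-3}. f omits exactly -3.

Omitted value: -3.


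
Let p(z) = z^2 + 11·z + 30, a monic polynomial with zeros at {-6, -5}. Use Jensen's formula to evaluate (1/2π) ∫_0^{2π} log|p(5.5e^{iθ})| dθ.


Zeros: -6, -5; r = 5.5.
Inside |z| < r: -5. Outside (|z| ≥ r): -6.
p(0) = 30, so log|p(0)| = log(30) = 3.4012.
Apply Jensen: I(r) = log|p(0)| + Σ_k log(r/|z_k|), summed over zeros inside |z| < r.
  log(r/|z_k|) for z_k = -5: log(5.5/5) = 0.0953
  Outside zeros (-6) contribute nothing to the Jensen sum.
Sum over inside zeros: 0.0953.
I(r) = log|p(0)| + (inside sum) = 3.4012 + 0.0953 = 3.4965.
Note: since some zeros are outside |z| ≤ r, the simplified n·log(r) form does NOT apply — only the inside zeros contribute.

I(r) ≈ 3.4965.


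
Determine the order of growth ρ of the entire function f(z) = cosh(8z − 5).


cosh(w) is a linear combination of e^{iw} and e^{−iw} (or e^w, e^{−w} in the hyperbolic case), so |cosh(w)| ≤ e^{|w|}. With w = 8z − 5, |w| ≤ 8|z| + 5 = 8r + 5 on |z| = r, giving M(r) ≤ e^{8r + 5}, so ρ ≤ 1. On a suitable ray (z = it for sin/cos; z = t for sinh/cosh, t real → ∞), |cosh(8z − 5)| grows like e^{8|t|}/2, so ρ ≥ 1. Hence ρ = 1.
Therefore ρ = 1.

Order ρ = 1.


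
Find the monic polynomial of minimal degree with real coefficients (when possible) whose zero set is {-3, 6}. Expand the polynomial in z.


The polynomial is p(z) = ∏_{α ∈ S} (z − α), where S = {-3, 6}.
Expanding the product yields: p(z) = z^2 -3·z -18.
The resulting polynomial has degree 2 and real coefficients as required.

p(z) = z^2 -3·z -18.


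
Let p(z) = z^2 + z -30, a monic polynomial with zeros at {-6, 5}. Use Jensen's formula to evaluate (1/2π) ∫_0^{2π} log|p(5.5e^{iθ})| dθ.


Zeros: -6, 5; r = 5.5.
Inside |z| < r: 5. Outside (|z| ≥ r): -6.
p(0) = -30, so log|p(0)| = log(30) = 3.4012.
Apply Jensen: I(r) = log|p(0)| + Σ_k log(r/|z_k|), summed over zeros inside |z| < r.
  log(r/|z_k|) for z_k = 5: log(5.5/5) = 0.0953
  Outside zeros (-6) contribute nothing to the Jensen sum.
Sum over inside zeros: 0.0953.
I(r) = log|p(0)| + (inside sum) = 3.4012 + 0.0953 = 3.4965.
Note: since some zeros are outside |z| ≤ r, the simplified n·log(r) form does NOT apply — only the inside zeros contribute.

I(r) ≈ 3.4965.


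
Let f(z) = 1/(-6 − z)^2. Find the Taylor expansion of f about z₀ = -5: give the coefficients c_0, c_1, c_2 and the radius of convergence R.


Let w = z − z₀, so z = z₀ + w.
Then -6 − z = -6 − (z₀ + w) = (-6 − z₀) − w = -1 − w.
f(z) = 1/(-1 − w)^2 = (1/(-1)^2) · (1 − w/(-1))^{−2}.
By the binomial series (1−u)^{−2} = Σ_{n≥0} C(n+1, 1) u^n for |u|<1, with u = w/(-1):
  c_n = C(n+1, 1) / (-1)^(n+2).
  c_0 = 1/(-1)^2 = 1.
  c_1 = 2/(-1)^3 = -2.
  c_2 = 3/(-1)^4 = 3.
The series is valid for |w/d| < 1, i.e. |z − z₀| < |d|.
Radius of convergence: R = |-6 − z₀| = |-1| = 1 (distance from z₀ to the singularity z = -6).

c_0 = 1, c_1 = -2, c_2 = 3; R = 1.


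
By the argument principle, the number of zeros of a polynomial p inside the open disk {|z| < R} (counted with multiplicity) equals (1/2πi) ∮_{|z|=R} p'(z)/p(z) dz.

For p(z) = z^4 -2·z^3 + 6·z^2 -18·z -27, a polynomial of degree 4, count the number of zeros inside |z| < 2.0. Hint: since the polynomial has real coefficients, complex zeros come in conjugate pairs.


The zeros of p are: (0 + 3i), (0 - 3i), 3, -1.
Their magnitudes are: 3, 3, 3, 1.
Zeros with |z| < R = 2.0: -1.
Count = 1.
By the argument principle, (1/2πi) ∮_{|z|=R} p'(z)/p(z) dz equals exactly this count.

Number of zeros inside |z| < 2.0: 1.


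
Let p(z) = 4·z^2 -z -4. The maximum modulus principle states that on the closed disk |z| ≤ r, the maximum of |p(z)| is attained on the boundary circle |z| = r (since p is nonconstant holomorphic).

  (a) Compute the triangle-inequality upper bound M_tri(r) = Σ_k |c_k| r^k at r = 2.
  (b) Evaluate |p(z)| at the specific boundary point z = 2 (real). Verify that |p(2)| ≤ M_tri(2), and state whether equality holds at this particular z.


Coefficients: c_0 = -4, c_1 = -1, c_2 = 4. Radius r = 2.
Part (a). Triangle bound: M_tri(r) = Σ_k |c_k| r^k
  = |-4|·2^0 + |-1|·2^1 + |4|·2^2
  = 4 + 2 + 16 = 22.
This bounds M(r) := max_{|z|=r} |p(z)| from above; equality holds iff all terms c_k z^k can be made to align in phase at a single z on |z|=r.
Part (b). At z = 2 (real, on the circle |z| = r):
  p(2) = (-4)·2^0 + (-1)·2^1 + (4)·2^2 = 10.
  |p(2)| = 10.
Check: |p(2)| = 10 ≤ 22 = M_tri(2). ✓ Equality does not hold at z = 2 (the coefficients have mixed signs, so the terms do not all align in phase there).

M_tri(2) = 22; |p(2)| = 10; equality at z=2: no.


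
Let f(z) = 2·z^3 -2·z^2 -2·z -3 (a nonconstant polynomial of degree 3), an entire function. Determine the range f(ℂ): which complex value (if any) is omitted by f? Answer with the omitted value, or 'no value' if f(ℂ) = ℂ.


Little Picard bounds the complement of f(ℂ) to at most one point.
For every w ∈ ℂ, the equation p(z) − w = 0 is a nonconstant polynomial in z and hence has at least one root by the fundamental theorem of algebra. So p is surjective onto ℂ, omitting no value.

Omitted value: no value.


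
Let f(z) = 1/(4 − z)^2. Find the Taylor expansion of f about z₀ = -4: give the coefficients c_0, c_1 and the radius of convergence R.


Let w = z − z₀, so z = z₀ + w.
Then 4 − z = 4 − (z₀ + w) = (4 − z₀) − w = 8 − w.
f(z) = 1/(8 − w)^2 = (1/(8)^2) · (1 − w/(8))^{−2}.
By the binomial series (1−u)^{−2} = Σ_{n≥0} C(n+1, 1) u^n for |u|<1, with u = w/(8):
  c_n = C(n+1, 1) / (8)^(n+2).
  c_0 = 1/(8)^2 = 1/64.
  c_1 = 2/(8)^3 = 1/256.
The series is valid for |w/d| < 1, i.e. |z − z₀| < |d|.
Radius of convergence: R = |4 − z₀| = |8| = 8 (distance from z₀ to the singularity z = 4).

c_0 = 1/64, c_1 = 1/256; R = 8.


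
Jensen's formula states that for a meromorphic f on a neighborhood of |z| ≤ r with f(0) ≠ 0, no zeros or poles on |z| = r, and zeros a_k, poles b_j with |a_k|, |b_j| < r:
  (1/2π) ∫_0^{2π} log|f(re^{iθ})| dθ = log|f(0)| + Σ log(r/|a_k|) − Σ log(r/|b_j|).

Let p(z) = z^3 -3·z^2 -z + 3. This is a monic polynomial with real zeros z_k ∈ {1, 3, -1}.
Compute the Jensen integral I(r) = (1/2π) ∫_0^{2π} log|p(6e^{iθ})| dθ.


Zeros: -1, 1, 3; r = 6.
Inside |z| < r: -1, 1, 3. Outside (|z| ≥ r): ∅.
p(0) = 3, so log|p(0)| = log(3) = 1.0986.
Apply Jensen: I(r) = log|p(0)| + Σ_k log(r/|z_k|), summed over zeros inside |z| < r.
  log(r/|z_k|) for z_k = 1: log(6/1) = 1.7918
  log(r/|z_k|) for z_k = 3: log(6/3) = 0.6931
  log(r/|z_k|) for z_k = -1: log(6/1) = 1.7918
Sum over inside zeros: 4.2767.
I(r) = log|p(0)| + (inside sum) = 1.0986 + 4.2767 = 5.3753.
Closed form (all zeros inside, monic): I(r) = n·log(r) = 3·log(6) = 5.3753. ✓

I(r) ≈ 5.3753.


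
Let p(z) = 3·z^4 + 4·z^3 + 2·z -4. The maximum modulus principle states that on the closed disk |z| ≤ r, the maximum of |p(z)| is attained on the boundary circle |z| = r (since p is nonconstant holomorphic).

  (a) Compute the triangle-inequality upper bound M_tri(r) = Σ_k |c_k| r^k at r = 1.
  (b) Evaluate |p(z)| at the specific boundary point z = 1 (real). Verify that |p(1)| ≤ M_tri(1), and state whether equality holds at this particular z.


Coefficients: c_0 = -4, c_1 = 2, c_2 = 0, c_3 = 4, c_4 = 3. Radius r = 1.
Part (a). Triangle bound: M_tri(r) = Σ_k |c_k| r^k
  = |-4|·1^0 + |2|·1^1 + |0|·1^2 + |4|·1^3 + |3|·1^4
  = 4 + 2 + 0 + 4 + 3 = 13.
This bounds M(r) := max_{|z|=r} |p(z)| from above; equality holds iff all terms c_k z^k can be made to align in phase at a single z on |z|=r.
Part (b). At z = 1 (real, on the circle |z| = r):
  p(1) = (-4)·1^0 + (2)·1^1 + (0)·1^2 + (4)·1^3 + (3)·1^4 = 5.
  |p(1)| = 5.
Check: |p(1)| = 5 ≤ 13 = M_tri(1). ✓ Equality does not hold at z = 1 (the coefficients have mixed signs, so the terms do not all align in phase there).

M_tri(1) = 13; |p(1)| = 5; equality at z=1: no.


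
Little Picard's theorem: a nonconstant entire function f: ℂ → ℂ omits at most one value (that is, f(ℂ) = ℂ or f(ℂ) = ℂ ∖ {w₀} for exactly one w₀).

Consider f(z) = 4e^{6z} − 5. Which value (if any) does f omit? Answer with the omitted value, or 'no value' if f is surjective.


Little Picard bounds the complement of f(ℂ) to at most one point.
e^{6z} is never zero on ℂ, so 4·e^{6z} takes every value in ℂ ∖ {0}. Adding -5 shifts the range to ℂ ∖ {-5}. Thus f omits exactly the value -5.

Omitted value: -5.


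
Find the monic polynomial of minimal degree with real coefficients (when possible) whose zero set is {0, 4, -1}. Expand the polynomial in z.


The polynomial is p(z) = ∏_{α ∈ S} (z − α), where S = {0, 4, -1}.
Expanding the product yields: p(z) = z^3 -3·z^2 -4·z.
The resulting polynomial has degree 3 and real coefficients as required.

p(z) = z^3 -3·z^2 -4·z.


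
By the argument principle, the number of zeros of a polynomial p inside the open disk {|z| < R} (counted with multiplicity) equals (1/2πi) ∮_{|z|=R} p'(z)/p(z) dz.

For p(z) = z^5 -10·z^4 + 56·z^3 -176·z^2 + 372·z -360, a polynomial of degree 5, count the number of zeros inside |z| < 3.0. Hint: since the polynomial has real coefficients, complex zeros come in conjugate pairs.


The zeros of p are: 2, (1 + 3i), (1 - 3i), (3 + 3i), (3 - 3i).
Their magnitudes are: 2, 3.162, 3.162, 4.243, 4.243.
Zeros with |z| < R = 3.0: 2.
Count = 1.
By the argument principle, (1/2πi) ∮_{|z|=R} p'(z)/p(z) dz equals exactly this count.

Number of zeros inside |z| < 3.0: 1.


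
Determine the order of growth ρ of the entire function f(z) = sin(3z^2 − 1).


Write sin(w) = (e^{iw} ± e^{−iw})/(2 or 2i), so |sin(w)| ≤ e^{|w|}. With w = 3z^2 − 1, |w| ≤ 3r^2 + 1 on |z|=r, giving M(r) ≤ e^{3r^2 + 1} and ρ ≤ 2. For the lower bound, choose z on |z|=r with 3z^2 purely imaginary of modulus 3r^2; then |sin(3z^2 − 1)| grows like e^{3r^2}/2, so ρ ≥ 2. Hence ρ = 2.
Therefore ρ = 2.

Order ρ = 2.


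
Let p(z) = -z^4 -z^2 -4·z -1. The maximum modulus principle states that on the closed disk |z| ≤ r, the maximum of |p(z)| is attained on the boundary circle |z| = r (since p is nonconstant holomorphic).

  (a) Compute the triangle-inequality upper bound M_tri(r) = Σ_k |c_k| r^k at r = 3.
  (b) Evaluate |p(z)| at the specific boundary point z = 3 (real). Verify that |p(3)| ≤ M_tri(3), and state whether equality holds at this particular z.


Coefficients: c_0 = -1, c_1 = -4, c_2 = -1, c_3 = 0, c_4 = -1. Radius r = 3.
Part (a). Triangle bound: M_tri(r) = Σ_k |c_k| r^k
  = |-1|·3^0 + |-4|·3^1 + |-1|·3^2 + |0|·3^3 + |-1|·3^4
  = 1 + 12 + 9 + 0 + 81 = 103.
This bounds M(r) := max_{|z|=r} |p(z)| from above; equality holds iff all terms c_k z^k can be made to align in phase at a single z on |z|=r.
Part (b). At z = 3 (real, on the circle |z| = r):
  p(3) = (-1)·3^0 + (-4)·3^1 + (-1)·3^2 + (0)·3^3 + (-1)·3^4 = -103.
  |p(3)| = 103.
Since all nonzero coefficients share the same sign, |p(3)| = 103 = M_tri(3); the triangle bound is attained at z = 3, so in fact M(r) = 103.

M_tri(3) = 103; |p(3)| = 103; equality at z=3: yes.


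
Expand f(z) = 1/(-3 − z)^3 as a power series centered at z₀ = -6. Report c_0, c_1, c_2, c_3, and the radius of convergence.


Let w = z − z₀, so z = z₀ + w.
Then -3 − z = -3 − (z₀ + w) = (-3 − z₀) − w = 3 − w.
f(z) = 1/(3 − w)^3 = (1/(3)^3) · (1 − w/(3))^{−3}.
By the binomial series (1−u)^{−3} = Σ_{n≥0} C(n+2, 2) u^n for |u|<1, with u = w/(3):
  c_n = C(n+2, 2) / (3)^(n+3).
  c_0 = 1/(3)^3 = 1/27.
  c_1 = 3/(3)^4 = 1/27.
  c_2 = 6/(3)^5 = 2/81.
  c_3 = 10/(3)^6 = 10/729.
The series is valid for |w/d| < 1, i.e. |z − z₀| < |d|.
Radius of convergence: R = |-3 − z₀| = |3| = 3 (distance from z₀ to the singularity z = -3).

c_0 = 1/27, c_1 = 1/27, c_2 = 2/81, c_3 = 10/729; R = 3.


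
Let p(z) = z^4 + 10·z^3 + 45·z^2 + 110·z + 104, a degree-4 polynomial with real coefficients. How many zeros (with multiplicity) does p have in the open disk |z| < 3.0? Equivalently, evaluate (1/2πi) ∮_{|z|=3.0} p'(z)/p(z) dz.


The zeros of p are: (-2 + 3i), (-2 - 3i), -4, -2.
Their magnitudes are: 3.606, 3.606, 4, 2.
Zeros with |z| < R = 3.0: -2.
Count = 1.
By the argument principle, (1/2πi) ∮_{|z|=R} p'(z)/p(z) dz equals exactly this count.

Number of zeros inside |z| < 3.0: 1.


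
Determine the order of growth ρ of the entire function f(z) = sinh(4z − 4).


sinh(w) is a linear combination of e^{iw} and e^{−iw} (or e^w, e^{−w} in the hyperbolic case), so |sinh(w)| ≤ e^{|w|}. With w = 4z − 4, |w| ≤ 4|z| + 4 = 4r + 4 on |z| = r, giving M(r) ≤ e^{4r + 4}, so ρ ≤ 1. On a suitable ray (z = it for sin/cos; z = t for sinh/cosh, t real → ∞), |sinh(4z − 4)| grows like e^{4|t|}/2, so ρ ≥ 1. Hence ρ = 1.
Therefore ρ = 1.

Order ρ = 1.


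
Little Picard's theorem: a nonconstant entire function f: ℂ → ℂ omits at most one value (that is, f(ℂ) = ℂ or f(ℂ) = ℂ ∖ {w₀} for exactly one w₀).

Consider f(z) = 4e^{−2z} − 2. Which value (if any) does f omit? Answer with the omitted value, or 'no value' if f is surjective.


Little Picard bounds the complement of f(ℂ) to at most one point.
e^{−2z} is never zero on ℂ, so 4·e^{−2z} takes every value in ℂ ∖ {0}. Adding -2 shifts the range to ℂ ∖ {-2}. Thus f omits exactly the value -2.

Omitted value: -2.


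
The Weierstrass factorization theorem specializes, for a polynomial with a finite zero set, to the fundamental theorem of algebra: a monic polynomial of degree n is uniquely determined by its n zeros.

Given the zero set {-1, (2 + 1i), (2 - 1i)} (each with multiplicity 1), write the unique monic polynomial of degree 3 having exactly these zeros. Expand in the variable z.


The polynomial is p(z) = ∏_{α ∈ S} (z − α), where S = {-1, (2 + 1i), (2 - 1i)}.
Expanding the product yields: p(z) = z^3 -3·z^2 + z + 5.
Note conjugate pairs combine to real quadratics: (z − (2+1i))(z − (2−1i)) = z² − 4z + 5.
The resulting polynomial has degree 3 and real coefficients as required.

p(z) = z^3 -3·z^2 + z + 5.


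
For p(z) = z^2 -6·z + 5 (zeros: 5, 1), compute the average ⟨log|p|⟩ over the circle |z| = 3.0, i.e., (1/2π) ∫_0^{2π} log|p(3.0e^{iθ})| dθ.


Zeros: 1, 5; r = 3.0.
Inside |z| < r: 1. Outside (|z| ≥ r): 5.
p(0) = 5, so log|p(0)| = log(5) = 1.6094.
Apply Jensen: I(r) = log|p(0)| + Σ_k log(r/|z_k|), summed over zeros inside |z| < r.
  log(r/|z_k|) for z_k = 1: log(3.0/1) = 1.0986
  Outside zeros (5) contribute nothing to the Jensen sum.
Sum over inside zeros: 1.0986.
I(r) = log|p(0)| + (inside sum) = 1.6094 + 1.0986 = 2.7081.
Note: since some zeros are outside |z| ≤ r, the simplified n·log(r) form does NOT apply — only the inside zeros contribute.

I(r) ≈ 2.7081.


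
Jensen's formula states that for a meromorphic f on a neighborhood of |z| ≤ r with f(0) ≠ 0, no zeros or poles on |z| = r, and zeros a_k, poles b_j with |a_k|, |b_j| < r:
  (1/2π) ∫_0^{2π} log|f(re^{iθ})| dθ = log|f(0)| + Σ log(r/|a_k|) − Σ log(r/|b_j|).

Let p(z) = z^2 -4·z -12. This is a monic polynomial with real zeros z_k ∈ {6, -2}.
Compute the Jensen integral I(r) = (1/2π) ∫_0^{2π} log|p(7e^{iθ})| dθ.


Zeros: -2, 6; r = 7.
Inside |z| < r: -2, 6. Outside (|z| ≥ r): ∅.
p(0) = -12, so log|p(0)| = log(12) = 2.4849.
Apply Jensen: I(r) = log|p(0)| + Σ_k log(r/|z_k|), summed over zeros inside |z| < r.
  log(r/|z_k|) for z_k = 6: log(7/6) = 0.1542
  log(r/|z_k|) for z_k = -2: log(7/2) = 1.2528
Sum over inside zeros: 1.4069.
I(r) = log|p(0)| + (inside sum) = 2.4849 + 1.4069 = 3.8918.
Closed form (all zeros inside, monic): I(r) = n·log(r) = 2·log(7) = 3.8918. ✓

I(r) ≈ 3.8918.


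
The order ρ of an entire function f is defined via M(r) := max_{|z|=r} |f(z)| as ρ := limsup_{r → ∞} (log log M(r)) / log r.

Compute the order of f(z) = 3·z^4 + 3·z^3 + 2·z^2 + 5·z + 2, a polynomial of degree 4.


|f(z)| ≤ Σ|c_k|·r^k = O(r^4) as r → ∞. Polynomial growth is O(e^{r^ε}) for every ε > 0 (since r^4/e^{r^ε} → 0), so ρ ≤ ε for all ε > 0, i.e. ρ = 0. Every nonconstant polynomial has order 0.
Therefore ρ = 0.

Order ρ = 0.


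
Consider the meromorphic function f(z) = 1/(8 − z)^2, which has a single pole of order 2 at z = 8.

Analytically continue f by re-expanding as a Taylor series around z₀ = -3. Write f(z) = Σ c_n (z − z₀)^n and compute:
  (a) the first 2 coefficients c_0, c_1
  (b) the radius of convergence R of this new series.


Let w = z − z₀, so z = z₀ + w.
Then 8 − z = 8 − (z₀ + w) = (8 − z₀) − w = 11 − w.
f(z) = 1/(11 − w)^2 = (1/(11)^2) · (1 − w/(11))^{−2}.
By the binomial series (1−u)^{−2} = Σ_{n≥0} C(n+1, 1) u^n for |u|<1, with u = w/(11):
  c_n = C(n+1, 1) / (11)^(n+2).
  c_0 = 1/(11)^2 = 1/121.
  c_1 = 2/(11)^3 = 2/1331.
The series is valid for |w/d| < 1, i.e. |z − z₀| < |d|.
Radius of convergence: R = |8 − z₀| = |11| = 11 (distance from z₀ to the singularity z = 8).

c_0 = 1/121, c_1 = 2/1331; R = 11.


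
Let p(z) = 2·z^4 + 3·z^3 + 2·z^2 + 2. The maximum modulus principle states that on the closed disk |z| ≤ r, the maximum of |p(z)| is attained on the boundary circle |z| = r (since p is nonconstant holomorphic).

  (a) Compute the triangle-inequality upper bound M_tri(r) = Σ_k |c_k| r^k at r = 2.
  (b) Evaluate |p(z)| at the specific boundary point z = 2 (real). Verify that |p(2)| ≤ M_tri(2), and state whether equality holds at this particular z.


Coefficients: c_0 = 2, c_1 = 0, c_2 = 2, c_3 = 3, c_4 = 2. Radius r = 2.
Part (a). Triangle bound: M_tri(r) = Σ_k |c_k| r^k
  = |2|·2^0 + |0|·2^1 + |2|·2^2 + |3|·2^3 + |2|·2^4
  = 2 + 0 + 8 + 24 + 32 = 66.
This bounds M(r) := max_{|z|=r} |p(z)| from above; equality holds iff all terms c_k z^k can be made to align in phase at a single z on |z|=r.
Part (b). At z = 2 (real, on the circle |z| = r):
  p(2) = (2)·2^0 + (0)·2^1 + (2)·2^2 + (3)·2^3 + (2)·2^4 = 66.
  |p(2)| = 66.
Since all nonzero coefficients share the same sign, |p(2)| = 66 = M_tri(2); the triangle bound is attained at z = 2, so in fact M(r) = 66.

M_tri(2) = 66; |p(2)| = 66; equality at z=2: yes.


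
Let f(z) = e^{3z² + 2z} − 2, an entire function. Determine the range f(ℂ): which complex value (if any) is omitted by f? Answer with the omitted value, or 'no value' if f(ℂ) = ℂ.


Little Picard bounds the complement of f(ℂ) to at most one point.
The exponent g(z) = 3z² + 2z is a nonconstant polynomial, hence surjective onto ℂ. So e^{g(z)} takes every value in {e^w : w ∈ ℂ} = ℂ ∖ {0}. Adding -2 shifts the range to ℂ ∖ {-2}. f omits exactly -2.

Omitted value: -2.


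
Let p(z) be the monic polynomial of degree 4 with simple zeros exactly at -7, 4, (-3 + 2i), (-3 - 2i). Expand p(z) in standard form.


The polynomial is p(z) = ∏_{α ∈ S} (z − α), where S = {-7, 4, (-3 + 2i), (-3 - 2i)}.
Expanding the product yields: p(z) = z^4 + 9·z^3 + 3·z^2 -129·z -364.
Note conjugate pairs combine to real quadratics: (z − (-3+2i))(z − (-3−2i)) = z² + 6z + 13.
The resulting polynomial has degree 4 and real coefficients as required.

p(z) = z^4 + 9·z^3 + 3·z^2 -129·z -364.


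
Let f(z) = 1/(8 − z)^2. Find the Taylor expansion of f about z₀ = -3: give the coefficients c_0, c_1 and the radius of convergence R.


Let w = z − z₀, so z = z₀ + w.
Then 8 − z = 8 − (z₀ + w) = (8 − z₀) − w = 11 − w.
f(z) = 1/(11 − w)^2 = (1/(11)^2) · (1 − w/(11))^{−2}.
By the binomial series (1−u)^{−2} = Σ_{n≥0} C(n+1, 1) u^n for |u|<1, with u = w/(11):
  c_n = C(n+1, 1) / (11)^(n+2).
  c_0 = 1/(11)^2 = 1/121.
  c_1 = 2/(11)^3 = 2/1331.
The series is valid for |w/d| < 1, i.e. |z − z₀| < |d|.
Radius of convergence: R = |8 − z₀| = |11| = 11 (distance from z₀ to the singularity z = 8).

c_0 = 1/121, c_1 = 2/1331; R = 11.


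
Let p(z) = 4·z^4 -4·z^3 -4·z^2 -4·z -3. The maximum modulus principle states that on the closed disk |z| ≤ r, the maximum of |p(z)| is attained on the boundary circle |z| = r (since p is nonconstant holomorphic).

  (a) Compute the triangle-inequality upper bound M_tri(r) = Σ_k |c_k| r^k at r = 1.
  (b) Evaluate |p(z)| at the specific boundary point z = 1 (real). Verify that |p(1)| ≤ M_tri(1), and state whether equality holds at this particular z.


Coefficients: c_0 = -3, c_1 = -4, c_2 = -4, c_3 = -4, c_4 = 4. Radius r = 1.
Part (a). Triangle bound: M_tri(r) = Σ_k |c_k| r^k
  = |-3|·1^0 + |-4|·1^1 + |-4|·1^2 + |-4|·1^3 + |4|·1^4
  = 3 + 4 + 4 + 4 + 4 = 19.
This bounds M(r) := max_{|z|=r} |p(z)| from above; equality holds iff all terms c_k z^k can be made to align in phase at a single z on |z|=r.
Part (b). At z = 1 (real, on the circle |z| = r):
  p(1) = (-3)·1^0 + (-4)·1^1 + (-4)·1^2 + (-4)·1^3 + (4)·1^4 = -11.
  |p(1)| = 11.
Check: |p(1)| = 11 ≤ 19 = M_tri(1). ✓ Equality does not hold at z = 1 (the coefficients have mixed signs, so the terms do not all align in phase there).

M_tri(1) = 19; |p(1)| = 11; equality at z=1: no.


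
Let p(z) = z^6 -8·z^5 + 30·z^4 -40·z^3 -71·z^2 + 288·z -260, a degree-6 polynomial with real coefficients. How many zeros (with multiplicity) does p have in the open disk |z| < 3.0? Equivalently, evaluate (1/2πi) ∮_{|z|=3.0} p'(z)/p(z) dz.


The zeros of p are: -2, (2 + 3i), (2 - 3i), 2, (2 + 1i), (2 - 1i).
Their magnitudes are: 2, 3.606, 3.606, 2, 2.236, 2.236.
Zeros with |z| < R = 3.0: -2, 2, (2 + 1i), (2 - 1i).
Count = 4.
By the argument principle, (1/2πi) ∮_{|z|=R} p'(z)/p(z) dz equals exactly this count.

Number of zeros inside |z| < 3.0: 4.


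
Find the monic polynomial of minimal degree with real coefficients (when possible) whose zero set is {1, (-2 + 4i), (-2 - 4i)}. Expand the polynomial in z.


The polynomial is p(z) = ∏_{α ∈ S} (z − α), where S = {1, (-2 + 4i), (-2 - 4i)}.
Expanding the product yields: p(z) = z^3 + 3·z^2 + 16·z -20.
Note conjugate pairs combine to real quadratics: (z − (-2+4i))(z − (-2−4i)) = z² + 4z + 20.
The resulting polynomial has degree 3 and real coefficients as required.

p(z) = z^3 + 3·z^2 + 16·z -20.


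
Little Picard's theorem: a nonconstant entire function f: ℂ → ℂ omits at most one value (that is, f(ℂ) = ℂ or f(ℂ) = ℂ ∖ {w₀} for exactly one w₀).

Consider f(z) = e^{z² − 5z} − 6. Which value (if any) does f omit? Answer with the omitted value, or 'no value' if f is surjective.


Little Picard bounds the complement of f(ℂ) to at most one point.
The exponent g(z) = z² − 5z is a nonconstant polynomial, hence surjective onto ℂ. So e^{g(z)} takes every value in {e^w : w ∈ ℂ} = ℂ ∖ {0}. Adding -6 shifts the range to ℂ ∖ {-6}. f omits exactly -6.

Omitted value: -6.


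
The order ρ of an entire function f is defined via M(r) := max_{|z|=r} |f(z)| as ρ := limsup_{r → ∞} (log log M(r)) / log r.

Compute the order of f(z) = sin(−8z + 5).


sin(w) is a linear combination of e^{iw} and e^{−iw} (or e^w, e^{−w} in the hyperbolic case), so |sin(w)| ≤ e^{|w|}. With w = −8z + 5, |w| ≤ 8|z| + 5 = 8r + 5 on |z| = r, giving M(r) ≤ e^{8r + 5}, so ρ ≤ 1. On a suitable ray (z = it for sin/cos; z = t for sinh/cosh, t real → ∞), |sin(−8z + 5)| grows like e^{8|t|}/2, so ρ ≥ 1. Hence ρ = 1.
Therefore ρ = 1.

Order ρ = 1.


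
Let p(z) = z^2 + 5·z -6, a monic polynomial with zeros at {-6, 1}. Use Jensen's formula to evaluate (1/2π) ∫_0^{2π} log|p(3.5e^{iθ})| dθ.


Zeros: -6, 1; r = 3.5.
Inside |z| < r: 1. Outside (|z| ≥ r): -6.
p(0) = -6, so log|p(0)| = log(6) = 1.7918.
Apply Jensen: I(r) = log|p(0)| + Σ_k log(r/|z_k|), summed over zeros inside |z| < r.
  log(r/|z_k|) for z_k = 1: log(3.5/1) = 1.2528
  Outside zeros (-6) contribute nothing to the Jensen sum.
Sum over inside zeros: 1.2528.
I(r) = log|p(0)| + (inside sum) = 1.7918 + 1.2528 = 3.0445.
Note: since some zeros are outside |z| ≤ r, the simplified n·log(r) form does NOT apply — only the inside zeros contribute.

I(r) ≈ 3.0445.


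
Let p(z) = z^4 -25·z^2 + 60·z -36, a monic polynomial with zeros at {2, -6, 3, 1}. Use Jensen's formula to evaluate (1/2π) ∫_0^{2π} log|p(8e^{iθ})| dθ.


Zeros: -6, 1, 2, 3; r = 8.
Inside |z| < r: -6, 1, 2, 3. Outside (|z| ≥ r): ∅.
p(0) = -36, so log|p(0)| = log(36) = 3.5835.
Apply Jensen: I(r) = log|p(0)| + Σ_k log(r/|z_k|), summed over zeros inside |z| < r.
  log(r/|z_k|) for z_k = 2: log(8/2) = 1.3863
  log(r/|z_k|) for z_k = -6: log(8/6) = 0.2877
  log(r/|z_k|) for z_k = 3: log(8/3) = 0.9808
  log(r/|z_k|) for z_k = 1: log(8/1) = 2.0794
Sum over inside zeros: 4.7342.
I(r) = log|p(0)| + (inside sum) = 3.5835 + 4.7342 = 8.3178.
Closed form (all zeros inside, monic): I(r) = n·log(r) = 4·log(8) = 8.3178. ✓

I(r) ≈ 8.3178.


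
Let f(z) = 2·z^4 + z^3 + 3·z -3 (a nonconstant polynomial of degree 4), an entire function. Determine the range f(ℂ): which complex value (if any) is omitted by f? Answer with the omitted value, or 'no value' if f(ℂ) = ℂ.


Little Picard bounds the complement of f(ℂ) to at most one point.
For every w ∈ ℂ, the equation p(z) − w = 0 is a nonconstant polynomial in z and hence has at least one root by the fundamental theorem of algebra. So p is surjective onto ℂ, omitting no value.

Omitted value: no value.


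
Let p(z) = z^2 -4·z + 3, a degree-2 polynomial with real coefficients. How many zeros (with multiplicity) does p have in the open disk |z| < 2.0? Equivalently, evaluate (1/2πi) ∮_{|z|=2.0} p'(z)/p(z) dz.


The zeros of p are: 1, 3.
Their magnitudes are: 1, 3.
Zeros with |z| < R = 2.0: 1.
Count = 1.
By the argument principle, (1/2πi) ∮_{|z|=R} p'(z)/p(z) dz equals exactly this count.

Number of zeros inside |z| < 2.0: 1.


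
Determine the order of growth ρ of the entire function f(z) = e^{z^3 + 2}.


|e^{z^3 + 2}| = e^{Re(1·z^3) + 2} ≤ e^{1|z|^3 + 2} = e^{1r^3 + 2} on |z| = r, so ρ ≤ 3. Choosing z on |z|=r so that 1·z^3 is real positive (always possible by picking arg z appropriately) gives |f(z)| = e^{1r^3 + 2}, matching the bound. The additive constant 2 does not affect log log M(r) ~ 3·log r. Hence ρ = 3.
Therefore ρ = 3.

Order ρ = 3.


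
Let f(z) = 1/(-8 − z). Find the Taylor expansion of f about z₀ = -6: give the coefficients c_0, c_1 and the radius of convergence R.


Let w = z − z₀, so z = z₀ + w.
Then -8 − z = -8 − (z₀ + w) = (-8 − z₀) − w = -2 − w.
f(z) = 1/(-2 − w) = (1/(-2)) · 1/(1 − w/(-2)) = Σ_{n≥0} w^n / (-2)^(n+1).
So c_n = 1/(-2)^(n+1):
  c_0 = 1/(-2)^1 = -1/2.
  c_1 = 1/(-2)^2 = 1/4.
The series is valid for |w/d| < 1, i.e. |z − z₀| < |d|.
Radius of convergence: R = |-8 − z₀| = |-2| = 2 (distance from z₀ to the singularity z = -8).

c_0 = -1/2, c_1 = 1/4; R = 2.


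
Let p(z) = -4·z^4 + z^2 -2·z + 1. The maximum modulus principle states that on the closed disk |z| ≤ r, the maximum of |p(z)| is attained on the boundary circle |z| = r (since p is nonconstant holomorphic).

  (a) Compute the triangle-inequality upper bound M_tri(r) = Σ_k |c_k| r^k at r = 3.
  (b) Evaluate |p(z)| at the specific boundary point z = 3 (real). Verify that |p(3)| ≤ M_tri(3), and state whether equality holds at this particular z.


Coefficients: c_0 = 1, c_1 = -2, c_2 = 1, c_3 = 0, c_4 = -4. Radius r = 3.
Part (a). Triangle bound: M_tri(r) = Σ_k |c_k| r^k
  = |1|·3^0 + |-2|·3^1 + |1|·3^2 + |0|·3^3 + |-4|·3^4
  = 1 + 6 + 9 + 0 + 324 = 340.
This bounds M(r) := max_{|z|=r} |p(z)| from above; equality holds iff all terms c_k z^k can be made to align in phase at a single z on |z|=r.
Part (b). At z = 3 (real, on the circle |z| = r):
  p(3) = (1)·3^0 + (-2)·3^1 + (1)·3^2 + (0)·3^3 + (-4)·3^4 = -320.
  |p(3)| = 320.
Check: |p(3)| = 320 ≤ 340 = M_tri(3). ✓ Equality does not hold at z = 3 (the coefficients have mixed signs, so the terms do not all align in phase there).

M_tri(3) = 340; |p(3)| = 320; equality at z=3: no.


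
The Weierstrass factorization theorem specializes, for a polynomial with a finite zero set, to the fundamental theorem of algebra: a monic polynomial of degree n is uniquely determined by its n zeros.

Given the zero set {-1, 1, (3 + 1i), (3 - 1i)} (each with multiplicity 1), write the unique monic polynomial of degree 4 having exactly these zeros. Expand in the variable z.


The polynomial is p(z) = ∏_{α ∈ S} (z − α), where S = {-1, 1, (3 + 1i), (3 - 1i)}.
Expanding the product yields: p(z) = z^4 -6·z^3 + 9·z^2 + 6·z -10.
Note conjugate pairs combine to real quadratics: (z − (3+1i))(z − (3−1i)) = z² − 6z + 10.
The resulting polynomial has degree 4 and real coefficients as required.

p(z) = z^4 -6·z^3 + 9·z^2 + 6·z -10.


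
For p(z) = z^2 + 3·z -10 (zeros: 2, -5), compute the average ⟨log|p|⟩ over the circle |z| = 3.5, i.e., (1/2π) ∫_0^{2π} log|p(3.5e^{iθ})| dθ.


Zeros: -5, 2; r = 3.5.
Inside |z| < r: 2. Outside (|z| ≥ r): -5.
p(0) = -10, so log|p(0)| = log(10) = 2.3026.
Apply Jensen: I(r) = log|p(0)| + Σ_k log(r/|z_k|), summed over zeros inside |z| < r.
  log(r/|z_k|) for z_k = 2: log(3.5/2) = 0.5596
  Outside zeros (-5) contribute nothing to the Jensen sum.
Sum over inside zeros: 0.5596.
I(r) = log|p(0)| + (inside sum) = 2.3026 + 0.5596 = 2.8622.
Note: since some zeros are outside |z| ≤ r, the simplified n·log(r) form does NOT apply — only the inside zeros contribute.

I(r) ≈ 2.8622.


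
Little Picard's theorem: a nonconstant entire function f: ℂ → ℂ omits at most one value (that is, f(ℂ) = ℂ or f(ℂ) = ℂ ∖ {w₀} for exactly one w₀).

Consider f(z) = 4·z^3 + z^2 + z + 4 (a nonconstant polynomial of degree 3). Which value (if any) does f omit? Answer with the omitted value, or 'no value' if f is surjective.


Little Picard bounds the complement of f(ℂ) to at most one point.
For every w ∈ ℂ, the equation p(z) − w = 0 is a nonconstant polynomial in z and hence has at least one root by the fundamental theorem of algebra. So p is surjective onto ℂ, omitting no value.

Omitted value: no value.


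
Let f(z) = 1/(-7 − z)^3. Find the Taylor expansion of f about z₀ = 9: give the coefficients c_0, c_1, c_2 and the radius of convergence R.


Let w = z − z₀, so z = z₀ + w.
Then -7 − z = -7 − (z₀ + w) = (-7 − z₀) − w = -16 − w.
f(z) = 1/(-16 − w)^3 = (1/(-16)^3) · (1 − w/(-16))^{−3}.
By the binomial series (1−u)^{−3} = Σ_{n≥0} C(n+2, 2) u^n for |u|<1, with u = w/(-16):
  c_n = C(n+2, 2) / (-16)^(n+3).
  c_0 = 1/(-16)^3 = -1/4096.
  c_1 = 3/(-16)^4 = 3/65536.
  c_2 = 6/(-16)^5 = -3/524288.
The series is valid for |w/d| < 1, i.e. |z − z₀| < |d|.
Radius of convergence: R = |-7 − z₀| = |-16| = 16 (distance from z₀ to the singularity z = -7).

c_0 = -1/4096, c_1 = 3/65536, c_2 = -3/524288; R = 16.


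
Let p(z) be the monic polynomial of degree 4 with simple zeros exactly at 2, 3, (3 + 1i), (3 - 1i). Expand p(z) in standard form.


The polynomial is p(z) = ∏_{α ∈ S} (z − α), where S = {2, 3, (3 + 1i), (3 - 1i)}.
Expanding the product yields: p(z) = z^4 -11·z^3 + 46·z^2 -86·z + 60.
Note conjugate pairs combine to real quadratics: (z − (3+1i))(z − (3−1i)) = z² − 6z + 10.
The resulting polynomial has degree 4 and real coefficients as required.

p(z) = z^4 -11·z^3 + 46·z^2 -86·z + 60.


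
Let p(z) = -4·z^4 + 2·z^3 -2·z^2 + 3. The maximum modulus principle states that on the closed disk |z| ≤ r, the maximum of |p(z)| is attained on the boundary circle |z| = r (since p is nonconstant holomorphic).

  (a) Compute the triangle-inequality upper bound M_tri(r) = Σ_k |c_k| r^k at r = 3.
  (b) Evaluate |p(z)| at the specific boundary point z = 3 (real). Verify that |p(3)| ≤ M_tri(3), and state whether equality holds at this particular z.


Coefficients: c_0 = 3, c_1 = 0, c_2 = -2, c_3 = 2, c_4 = -4. Radius r = 3.
Part (a). Triangle bound: M_tri(r) = Σ_k |c_k| r^k
  = |3|·3^0 + |0|·3^1 + |-2|·3^2 + |2|·3^3 + |-4|·3^4
  = 3 + 0 + 18 + 54 + 324 = 399.
This bounds M(r) := max_{|z|=r} |p(z)| from above; equality holds iff all terms c_k z^k can be made to align in phase at a single z on |z|=r.
Part (b). At z = 3 (real, on the circle |z| = r):
  p(3) = (3)·3^0 + (0)·3^1 + (-2)·3^2 + (2)·3^3 + (-4)·3^4 = -285.
  |p(3)| = 285.
Check: |p(3)| = 285 ≤ 399 = M_tri(3). ✓ Equality does not hold at z = 3 (the coefficients have mixed signs, so the terms do not all align in phase there).

M_tri(3) = 399; |p(3)| = 285; equality at z=3: no.


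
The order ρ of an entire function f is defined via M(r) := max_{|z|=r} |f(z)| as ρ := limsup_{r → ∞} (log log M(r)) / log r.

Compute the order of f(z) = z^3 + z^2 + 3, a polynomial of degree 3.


|f(z)| ≤ Σ|c_k|·r^k = O(r^3) as r → ∞. Polynomial growth is O(e^{r^ε}) for every ε > 0 (since r^3/e^{r^ε} → 0), so ρ ≤ ε for all ε > 0, i.e. ρ = 0. Every nonconstant polynomial has order 0.
Therefore ρ = 0.

Order ρ = 0.
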